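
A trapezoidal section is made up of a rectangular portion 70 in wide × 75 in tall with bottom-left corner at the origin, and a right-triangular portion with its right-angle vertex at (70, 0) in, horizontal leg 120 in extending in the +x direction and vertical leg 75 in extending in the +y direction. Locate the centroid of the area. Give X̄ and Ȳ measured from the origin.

X̄ = 69.62 in, Ȳ = 31.73 in

rectangular portion: A = 70 × 75 = 5250.00, centroid at (35.00, 37.50).
triangular portion: A = ½·120·75 = 4500.00, centroid at (110.00, 25.00).
ΣA = 9750.00 in²
ΣAX̄ = (5250.00)(35.00) + (4500.00)(110.00) = 678750.00 in³
ΣAȲ = (5250.00)(37.50) + (4500.00)(25.00) = 309375.00 in³
X̄ = 678750.00 / 9750.00 = 69.62 in
Ȳ = 309375.00 / 9750.00 = 31.73 in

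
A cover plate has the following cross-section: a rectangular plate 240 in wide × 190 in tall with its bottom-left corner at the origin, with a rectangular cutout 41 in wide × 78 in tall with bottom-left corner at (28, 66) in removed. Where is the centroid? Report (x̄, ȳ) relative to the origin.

x̄ = 125.39 in, ȳ = 94.25 in

Part | A | x̄ᵢ | ȳᵢ | A·x̄ᵢ | A·ȳᵢ
plate | 45600.00 | 120.00 | 95.00 | 5472000.00 | 4332000.00
hole | -3198.00 | 48.50 | 105.00 | -155103.00 | -335790.00
Σ | 42402.00 |  |  | 5316897.00 | 3996210.00
x̄ = 5316897.00 / 42402.00 = 125.39 in
ȳ = 3996210.00 / 42402.00 = 94.25 in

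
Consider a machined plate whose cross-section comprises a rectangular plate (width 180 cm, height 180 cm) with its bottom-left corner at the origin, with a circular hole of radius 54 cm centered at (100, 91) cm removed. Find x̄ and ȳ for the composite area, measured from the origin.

Part | A | x̄ᵢ | ȳᵢ | A·x̄ᵢ | A·ȳᵢ
plate | 32400.00 | 90.00 | 90.00 | 2916000.00 | 2916000.00
hole | -9160.88 | 100.00 | 91.00 | -916088.42 | -833640.46
Σ | 23239.12 |  |  | 1999911.58 | 2082359.54
x̄ = 1999911.58 / 23239.12 = 86.06 cm
ȳ = 2082359.54 / 23239.12 = 89.61 cm

x̄ = 86.06 cm, ȳ = 89.61 cm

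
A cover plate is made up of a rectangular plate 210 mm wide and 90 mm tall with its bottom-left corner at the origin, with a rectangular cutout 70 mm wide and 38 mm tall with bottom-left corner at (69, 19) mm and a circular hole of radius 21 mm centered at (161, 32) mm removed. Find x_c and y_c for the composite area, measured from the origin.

Part | A | x̄ᵢ | ȳᵢ | A·x̄ᵢ | A·ȳᵢ
plate | 18900.00 | 105.00 | 45.00 | 1984500.00 | 850500.00
hole 1 | -2660.00 | 104.00 | 38.00 | -276640.00 | -101080.00
hole 2 | -1385.44 | 161.00 | 32.00 | -223056.22 | -44334.16
Σ | 14854.56 |  |  | 1484803.78 | 705085.84
x_c = 1484803.78 / 14854.56 = 99.96 mm
y_c = 705085.84 / 14854.56 = 47.47 mm

x_c = 99.96 mm, y_c = 47.47 mm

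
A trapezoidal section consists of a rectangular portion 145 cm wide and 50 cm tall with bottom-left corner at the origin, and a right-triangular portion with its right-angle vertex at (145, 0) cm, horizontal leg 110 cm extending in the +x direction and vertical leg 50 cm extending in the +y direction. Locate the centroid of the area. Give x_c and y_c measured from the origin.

x_c = 102.52 cm, y_c = 22.71 cm

rectangular portion: A = 145 × 50 = 7250.00, centroid at (72.50, 25.00).
triangular portion: A = ½·110·50 = 2750.00, centroid at (181.67, 16.67).
ΣA = 10000.00 cm²
ΣAx_c = (7250.00)(72.50) + (2750.00)(181.67) = 1025208.33 cm³
ΣAy_c = (7250.00)(25.00) + (2750.00)(16.67) = 227083.33 cm³
x_c = 1025208.33 / 10000.00 = 102.52 cm
y_c = 227083.33 / 10000.00 = 22.71 cm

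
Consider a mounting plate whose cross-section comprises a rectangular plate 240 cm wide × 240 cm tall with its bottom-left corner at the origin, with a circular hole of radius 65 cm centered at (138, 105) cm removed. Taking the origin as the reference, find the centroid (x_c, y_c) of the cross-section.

x_c = 114.61 cm, y_c = 124.49 cm

Part | A | x̄ᵢ | ȳᵢ | A·x̄ᵢ | A·ȳᵢ
plate | 57600.00 | 120.00 | 120.00 | 6912000.00 | 6912000.00
hole | -13273.23 | 138.00 | 105.00 | -1831705.60 | -1393689.04
Σ | 44326.77 |  |  | 5080294.40 | 5518310.96
x_c = 5080294.40 / 44326.77 = 114.61 cm
y_c = 5518310.96 / 44326.77 = 124.49 cm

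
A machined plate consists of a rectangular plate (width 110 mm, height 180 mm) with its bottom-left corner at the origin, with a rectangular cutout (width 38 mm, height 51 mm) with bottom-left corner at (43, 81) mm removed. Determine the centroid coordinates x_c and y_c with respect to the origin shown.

plate: A = 110 × 180 = 19800.00, centroid at (55.00, 90.00).
hole: A = −(38 × 51) = -1938.00, centroid at (62.00, 106.50).
ΣA = 17862.00 mm²
ΣAx_c = (19800.00)(55.00) + (-1938.00)(62.00) = 968844.00 mm³
ΣAy_c = (19800.00)(90.00) + (-1938.00)(106.50) = 1575603.00 mm³
x_c = 968844.00 / 17862.00 = 54.24 mm
y_c = 1575603.00 / 17862.00 = 88.21 mm

x_c = 54.24 mm, y_c = 88.21 mm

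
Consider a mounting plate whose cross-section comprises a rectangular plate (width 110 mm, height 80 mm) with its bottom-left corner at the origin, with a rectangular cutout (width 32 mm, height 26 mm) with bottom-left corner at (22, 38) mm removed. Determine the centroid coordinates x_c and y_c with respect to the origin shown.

plate: A = 110 × 80 = 8800.00, centroid at (55.00, 40.00).
hole: A = −(32 × 26) = -832.00, centroid at (38.00, 51.00).
ΣA = 7968.00 mm², ΣAx_c = 452384.00 mm³, ΣAy_c = 309568.00 mm³.
x_c = 452384.00/7968.00 = 56.78 mm; y_c = 309568.00/7968.00 = 38.85 mm.

x_c = 56.78 mm, y_c = 38.85 mm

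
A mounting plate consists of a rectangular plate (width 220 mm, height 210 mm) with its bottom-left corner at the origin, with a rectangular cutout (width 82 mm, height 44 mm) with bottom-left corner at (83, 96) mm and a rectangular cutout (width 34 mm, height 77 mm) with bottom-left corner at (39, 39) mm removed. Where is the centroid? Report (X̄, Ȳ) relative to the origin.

X̄ = 112.27 mm, Ȳ = 105.63 mm

plate: A = 220 × 210 = 46200.00, centroid at (110.00, 105.00).
hole 1: A = −(82 × 44) = -3608.00, centroid at (124.00, 118.00).
hole 2: A = −(34 × 77) = -2618.00, centroid at (56.00, 77.50).
ΣA = 39974.00 mm²
ΣAX̄ = (46200.00)(110.00) + (-3608.00)(124.00) + (-2618.00)(56.00) = 4488000.00 mm³
ΣAȲ = (46200.00)(105.00) + (-3608.00)(118.00) + (-2618.00)(77.50) = 4222361.00 mm³
X̄ = 4488000.00 / 39974.00 = 112.27 mm
Ȳ = 4222361.00 / 39974.00 = 105.63 mm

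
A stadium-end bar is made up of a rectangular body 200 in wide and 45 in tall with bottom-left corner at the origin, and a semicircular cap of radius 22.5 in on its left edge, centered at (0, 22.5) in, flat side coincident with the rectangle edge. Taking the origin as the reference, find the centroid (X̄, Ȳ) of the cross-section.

rectangular body: A = 200 × 45 = 9000.00, centroid at (100.00, 22.50).
semicircular end: A = ½π·22.5² = 795.22, centroid at (-9.55, 22.50).
ΣA = 9795.22 in², ΣAX̄ = 892406.25 in³, ΣAȲ = 220392.35 in³.
X̄ = 892406.25/9795.22 = 91.11 in; Ȳ = 220392.35/9795.22 = 22.50 in.

X̄ = 91.11 in, Ȳ = 22.50 in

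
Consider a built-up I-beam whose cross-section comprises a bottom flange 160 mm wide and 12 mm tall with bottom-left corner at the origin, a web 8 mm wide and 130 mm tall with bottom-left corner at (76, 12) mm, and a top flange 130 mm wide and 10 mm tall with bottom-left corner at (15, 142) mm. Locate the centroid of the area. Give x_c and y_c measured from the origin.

Part | A | x̄ᵢ | ȳᵢ | A·x̄ᵢ | A·ȳᵢ
bottom flange | 1920.00 | 80.00 | 6.00 | 153600.00 | 11520.00
web | 1040.00 | 80.00 | 77.00 | 83200.00 | 80080.00
top flange | 1300.00 | 80.00 | 147.00 | 104000.00 | 191100.00
Σ | 4260.00 |  |  | 340800.00 | 282700.00
x_c = 340800.00 / 4260.00 = 80.00 mm
y_c = 282700.00 / 4260.00 = 66.36 mm

x_c = 80.00 mm, y_c = 66.36 mm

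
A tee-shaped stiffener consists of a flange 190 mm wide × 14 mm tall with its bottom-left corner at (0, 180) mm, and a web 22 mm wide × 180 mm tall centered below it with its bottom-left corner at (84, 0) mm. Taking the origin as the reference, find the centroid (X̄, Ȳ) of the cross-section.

Part | A | x̄ᵢ | ȳᵢ | A·x̄ᵢ | A·ȳᵢ
web | 3960.00 | 95.00 | 90.00 | 376200.00 | 356400.00
flange | 2660.00 | 95.00 | 187.00 | 252700.00 | 497420.00
Σ | 6620.00 |  |  | 628900.00 | 853820.00
X̄ = 628900.00 / 6620.00 = 95.00 mm
Ȳ = 853820.00 / 6620.00 = 128.98 mm

X̄ = 95.00 mm, Ȳ = 128.98 mm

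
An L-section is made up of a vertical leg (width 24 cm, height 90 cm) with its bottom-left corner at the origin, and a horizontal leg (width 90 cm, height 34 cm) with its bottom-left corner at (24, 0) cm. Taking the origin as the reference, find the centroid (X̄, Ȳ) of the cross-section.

vertical leg: A = 24 × 90 = 2160.00, centroid at (12.00, 45.00).
horizontal leg: A = 90 × 34 = 3060.00, centroid at (69.00, 17.00).
ΣA = 5220.00 cm², ΣAX̄ = 237060.00 cm³, ΣAȲ = 149220.00 cm³.
X̄ = 237060.00/5220.00 = 45.41 cm; Ȳ = 149220.00/5220.00 = 28.59 cm.

X̄ = 45.41 cm, Ȳ = 28.59 cm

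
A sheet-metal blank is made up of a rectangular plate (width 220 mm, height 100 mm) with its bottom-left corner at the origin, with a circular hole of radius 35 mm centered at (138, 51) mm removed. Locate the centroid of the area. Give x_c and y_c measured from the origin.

x_c = 104.06 mm, y_c = 49.79 mm

plate: A = 220 × 100 = 22000.00, centroid at (110.00, 50.00).
hole: A = −π·35² = -3848.45, centroid at (138.00, 51.00).
ΣA = 18151.55 mm², ΣAx_c = 1888913.76 mm³, ΣAy_c = 903729.00 mm³.
x_c = 1888913.76/18151.55 = 104.06 mm; y_c = 903729.00/18151.55 = 49.79 mm.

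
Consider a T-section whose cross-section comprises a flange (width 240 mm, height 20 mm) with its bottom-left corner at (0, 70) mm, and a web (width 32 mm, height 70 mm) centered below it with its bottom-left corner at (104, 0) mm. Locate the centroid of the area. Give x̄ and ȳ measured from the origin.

x̄ = 120.00 mm, ȳ = 65.68 mm

web: A = 32 × 70 = 2240.00, centroid at (120.00, 35.00).
flange: A = 240 × 20 = 4800.00, centroid at (120.00, 80.00).
ΣA = 7040.00 mm², ΣAx̄ = 844800.00 mm³, ΣAȳ = 462400.00 mm³.
x̄ = 844800.00/7040.00 = 120.00 mm; ȳ = 462400.00/7040.00 = 65.68 mm.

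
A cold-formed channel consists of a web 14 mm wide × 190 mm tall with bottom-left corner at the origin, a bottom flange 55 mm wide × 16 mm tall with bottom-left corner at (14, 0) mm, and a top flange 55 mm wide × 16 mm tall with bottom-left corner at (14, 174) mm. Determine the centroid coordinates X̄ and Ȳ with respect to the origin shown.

X̄ = 20.74 mm, Ȳ = 95.00 mm

web: A = 14 × 190 = 2660.00, centroid at (7.00, 95.00).
bottom flange: A = 55 × 16 = 880.00, centroid at (41.50, 8.00).
top flange: A = 55 × 16 = 880.00, centroid at (41.50, 182.00).
ΣA = 4420.00 mm²
ΣAX̄ = (2660.00)(7.00) + (880.00)(41.50) + (880.00)(41.50) = 91660.00 mm³
ΣAȲ = (2660.00)(95.00) + (880.00)(8.00) + (880.00)(182.00) = 419900.00 mm³
X̄ = 91660.00 / 4420.00 = 20.74 mm
Ȳ = 419900.00 / 4420.00 = 95.00 mm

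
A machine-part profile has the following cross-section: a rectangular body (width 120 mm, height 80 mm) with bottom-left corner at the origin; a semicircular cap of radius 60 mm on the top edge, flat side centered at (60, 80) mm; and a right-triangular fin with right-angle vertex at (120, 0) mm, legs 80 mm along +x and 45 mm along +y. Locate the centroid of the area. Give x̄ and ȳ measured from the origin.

x̄ = 69.15 mm, ȳ = 59.07 mm

rectangular body: A = 120 × 80 = 9600.00, centroid at (60.00, 40.00).
semicircular top: A = ½π·60² = 5654.87, centroid at (60.00, 105.46).
triangular fin: A = ½·80·45 = 1800.00, centroid at (146.67, 15.00).
ΣA = 17054.87 mm²
ΣAx̄ = (9600.00)(60.00) + (5654.87)(60.00) + (1800.00)(146.67) = 1179292.01 mm³
ΣAȳ = (9600.00)(40.00) + (5654.87)(105.46) + (1800.00)(15.00) = 1007389.34 mm³
x̄ = 1179292.01 / 17054.87 = 69.15 mm
ȳ = 1007389.34 / 17054.87 = 59.07 mm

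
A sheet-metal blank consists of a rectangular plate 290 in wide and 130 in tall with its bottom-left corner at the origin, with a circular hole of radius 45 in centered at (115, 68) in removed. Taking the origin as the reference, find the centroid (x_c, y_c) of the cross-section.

x_c = 151.09 in, y_c = 64.39 in

plate: A = 290 × 130 = 37700.00, centroid at (145.00, 65.00).
hole: A = −π·45² = -6361.73, centroid at (115.00, 68.00).
ΣA = 31338.27 in², ΣAx_c = 4734901.61 in³, ΣAy_c = 2017902.69 in³.
x_c = 4734901.61/31338.27 = 151.09 in; y_c = 2017902.69/31338.27 = 64.39 in.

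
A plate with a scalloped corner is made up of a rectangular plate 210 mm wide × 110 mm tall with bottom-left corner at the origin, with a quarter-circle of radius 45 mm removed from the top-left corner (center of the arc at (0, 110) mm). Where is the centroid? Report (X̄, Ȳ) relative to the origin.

X̄ = 111.35 mm, Ȳ = 52.35 mm

plate: A = 210 × 110 = 23100.00, centroid at (105.00, 55.00).
removed quarter-circle: A = −¼π·45² = -1590.43, centroid at (19.10, 90.90).
ΣA = 21509.57 mm², ΣAX̄ = 2395125.00 mm³, ΣAȲ = 1125927.56 mm³.
X̄ = 2395125.00/21509.57 = 111.35 mm; Ȳ = 1125927.56/21509.57 = 52.35 mm.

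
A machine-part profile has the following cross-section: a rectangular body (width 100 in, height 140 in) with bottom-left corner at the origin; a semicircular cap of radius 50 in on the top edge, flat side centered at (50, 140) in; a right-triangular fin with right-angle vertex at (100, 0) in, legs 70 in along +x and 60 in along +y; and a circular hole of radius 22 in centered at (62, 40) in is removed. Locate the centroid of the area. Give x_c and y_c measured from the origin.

x_c = 57.34 in, y_c = 86.15 in

rectangular body: A = 100 × 140 = 14000.00, centroid at (50.00, 70.00).
semicircular top: A = ½π·50² = 3926.99, centroid at (50.00, 161.22).
triangular fin: A = ½·70·60 = 2100.00, centroid at (123.33, 20.00).
hole: A = −π·22² = -1520.53, centroid at (62.00, 40.00).
ΣA = 18506.46 in²
ΣAx_c = (14000.00)(50.00) + (3926.99)(50.00) + (2100.00)(123.33) + (-1520.53)(62.00) = 1061076.63 in³
ΣAy_c = (14000.00)(70.00) + (3926.99)(161.22) + (2100.00)(20.00) + (-1520.53)(40.00) = 1594290.81 in³
x_c = 1061076.63 / 18506.46 = 57.34 in
y_c = 1594290.81 / 18506.46 = 86.15 in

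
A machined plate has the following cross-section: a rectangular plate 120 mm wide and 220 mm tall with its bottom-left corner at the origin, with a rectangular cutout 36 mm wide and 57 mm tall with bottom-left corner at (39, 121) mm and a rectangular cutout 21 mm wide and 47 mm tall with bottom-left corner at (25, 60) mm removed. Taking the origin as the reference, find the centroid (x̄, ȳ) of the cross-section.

x̄ = 61.30 mm, ȳ = 107.65 mm

plate: A = 120 × 220 = 26400.00, centroid at (60.00, 110.00).
hole 1: A = −(36 × 57) = -2052.00, centroid at (57.00, 149.50).
hole 2: A = −(21 × 47) = -987.00, centroid at (35.50, 83.50).
ΣA = 23361.00 mm²
ΣAx̄ = (26400.00)(60.00) + (-2052.00)(57.00) + (-987.00)(35.50) = 1431997.50 mm³
ΣAȳ = (26400.00)(110.00) + (-2052.00)(149.50) + (-987.00)(83.50) = 2514811.50 mm³
x̄ = 1431997.50 / 23361.00 = 61.30 mm
ȳ = 2514811.50 / 23361.00 = 107.65 mm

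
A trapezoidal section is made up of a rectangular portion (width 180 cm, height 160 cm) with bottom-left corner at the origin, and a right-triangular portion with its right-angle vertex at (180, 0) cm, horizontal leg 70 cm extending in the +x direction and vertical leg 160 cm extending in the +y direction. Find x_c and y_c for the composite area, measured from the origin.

x_c = 108.45 cm, y_c = 75.66 cm

Part | A | x̄ᵢ | ȳᵢ | A·x̄ᵢ | A·ȳᵢ
rectangular portion | 28800.00 | 90.00 | 80.00 | 2592000.00 | 2304000.00
triangular portion | 5600.00 | 203.33 | 53.33 | 1138666.67 | 298666.67
Σ | 34400.00 |  |  | 3730666.67 | 2602666.67
x_c = 3730666.67 / 34400.00 = 108.45 cm
y_c = 2602666.67 / 34400.00 = 75.66 cm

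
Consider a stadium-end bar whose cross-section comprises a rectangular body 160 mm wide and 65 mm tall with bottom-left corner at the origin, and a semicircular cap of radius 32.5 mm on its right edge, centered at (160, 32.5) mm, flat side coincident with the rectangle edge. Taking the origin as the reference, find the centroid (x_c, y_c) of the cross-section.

Part | A | x̄ᵢ | ȳᵢ | A·x̄ᵢ | A·ȳᵢ
rectangular body | 10400.00 | 80.00 | 32.50 | 832000.00 | 338000.00
semicircular end | 1659.15 | 173.79 | 32.50 | 288350.00 | 53922.49
Σ | 12059.15 |  |  | 1120350.00 | 391922.49
x_c = 1120350.00 / 12059.15 = 92.90 mm
y_c = 391922.49 / 12059.15 = 32.50 mm

x_c = 92.90 mm, y_c = 32.50 mm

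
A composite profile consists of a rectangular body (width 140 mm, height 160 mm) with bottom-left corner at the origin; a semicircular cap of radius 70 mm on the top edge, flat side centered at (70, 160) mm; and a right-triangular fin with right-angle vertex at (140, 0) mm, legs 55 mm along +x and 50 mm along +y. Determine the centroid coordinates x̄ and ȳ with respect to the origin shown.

x̄ = 73.86 mm, ȳ = 104.06 mm

rectangular body: A = 140 × 160 = 22400.00, centroid at (70.00, 80.00).
semicircular top: A = ½π·70² = 7696.90, centroid at (70.00, 189.71).
triangular fin: A = ½·55·50 = 1375.00, centroid at (158.33, 16.67).
ΣA = 31471.90 mm²
ΣAx̄ = (22400.00)(70.00) + (7696.90)(70.00) + (1375.00)(158.33) = 2324491.47 mm³
ΣAȳ = (22400.00)(80.00) + (7696.90)(189.71) + (1375.00)(16.67) = 3275087.65 mm³
x̄ = 2324491.47 / 31471.90 = 73.86 mm
ȳ = 3275087.65 / 31471.90 = 104.06 mm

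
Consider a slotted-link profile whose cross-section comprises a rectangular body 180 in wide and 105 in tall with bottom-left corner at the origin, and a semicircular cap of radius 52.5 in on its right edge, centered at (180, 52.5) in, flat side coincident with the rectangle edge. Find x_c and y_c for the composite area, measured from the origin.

Part | A | x̄ᵢ | ȳᵢ | A·x̄ᵢ | A·ȳᵢ
rectangular body | 18900.00 | 90.00 | 52.50 | 1701000.00 | 992250.00
semicircular end | 4329.51 | 202.28 | 52.50 | 875780.08 | 227299.14
Σ | 23229.51 |  |  | 2576780.08 | 1219549.14
x_c = 2576780.08 / 23229.51 = 110.93 in
y_c = 1219549.14 / 23229.51 = 52.50 in

x_c = 110.93 in, y_c = 52.50 in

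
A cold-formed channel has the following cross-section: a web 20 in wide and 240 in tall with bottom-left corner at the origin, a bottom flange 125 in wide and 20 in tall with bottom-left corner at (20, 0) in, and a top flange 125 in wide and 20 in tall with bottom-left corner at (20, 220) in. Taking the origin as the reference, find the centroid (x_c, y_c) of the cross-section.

x_c = 46.99 in, y_c = 120.00 in

web: A = 20 × 240 = 4800.00, centroid at (10.00, 120.00).
bottom flange: A = 125 × 20 = 2500.00, centroid at (82.50, 10.00).
top flange: A = 125 × 20 = 2500.00, centroid at (82.50, 230.00).
ΣA = 9800.00 in²
ΣAx_c = (4800.00)(10.00) + (2500.00)(82.50) + (2500.00)(82.50) = 460500.00 in³
ΣAy_c = (4800.00)(120.00) + (2500.00)(10.00) + (2500.00)(230.00) = 1176000.00 in³
x_c = 460500.00 / 9800.00 = 46.99 in
y_c = 1176000.00 / 9800.00 = 120.00 in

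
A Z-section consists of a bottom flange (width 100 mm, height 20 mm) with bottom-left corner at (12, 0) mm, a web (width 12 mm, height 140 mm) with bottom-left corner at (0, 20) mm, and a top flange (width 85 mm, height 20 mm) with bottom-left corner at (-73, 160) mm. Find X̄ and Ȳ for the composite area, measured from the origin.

X̄ = 15.28 mm, Ȳ = 85.54 mm

bottom flange: A = 100 × 20 = 2000.00, centroid at (62.00, 10.00).
web: A = 12 × 140 = 1680.00, centroid at (6.00, 90.00).
top flange: A = 85 × 20 = 1700.00, centroid at (-30.50, 170.00).
ΣA = 5380.00 mm², ΣAX̄ = 82230.00 mm³, ΣAȲ = 460200.00 mm³.
X̄ = 82230.00/5380.00 = 15.28 mm; Ȳ = 460200.00/5380.00 = 85.54 mm.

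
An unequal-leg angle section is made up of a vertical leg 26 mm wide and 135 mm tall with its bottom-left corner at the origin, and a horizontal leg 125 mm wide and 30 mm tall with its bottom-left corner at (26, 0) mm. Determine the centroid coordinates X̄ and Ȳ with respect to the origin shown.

vertical leg: A = 26 × 135 = 3510.00, centroid at (13.00, 67.50).
horizontal leg: A = 125 × 30 = 3750.00, centroid at (88.50, 15.00).
ΣA = 7260.00 mm², ΣAX̄ = 377505.00 mm³, ΣAȲ = 293175.00 mm³.
X̄ = 377505.00/7260.00 = 52.00 mm; Ȳ = 293175.00/7260.00 = 40.38 mm.

X̄ = 52.00 mm, Ȳ = 40.38 mm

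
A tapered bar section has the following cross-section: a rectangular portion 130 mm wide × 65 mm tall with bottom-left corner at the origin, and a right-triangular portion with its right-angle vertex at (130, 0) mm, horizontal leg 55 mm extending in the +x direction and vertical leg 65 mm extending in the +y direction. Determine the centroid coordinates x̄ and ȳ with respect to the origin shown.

Part | A | x̄ᵢ | ȳᵢ | A·x̄ᵢ | A·ȳᵢ
rectangular portion | 8450.00 | 65.00 | 32.50 | 549250.00 | 274625.00
triangular portion | 1787.50 | 148.33 | 21.67 | 265145.83 | 38729.17
Σ | 10237.50 |  |  | 814395.83 | 313354.17
x̄ = 814395.83 / 10237.50 = 79.55 mm
ȳ = 313354.17 / 10237.50 = 30.61 mm

x̄ = 79.55 mm, ȳ = 30.61 mm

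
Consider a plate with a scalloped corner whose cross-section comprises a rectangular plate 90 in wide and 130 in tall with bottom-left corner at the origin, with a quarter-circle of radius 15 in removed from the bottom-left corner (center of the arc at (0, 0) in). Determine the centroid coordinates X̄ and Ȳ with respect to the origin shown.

plate: A = 90 × 130 = 11700.00, centroid at (45.00, 65.00).
removed quarter-circle: A = −¼π·15² = -176.71, centroid at (6.37, 6.37).
ΣA = 11523.29 in², ΣAX̄ = 525375.00 in³, ΣAȲ = 759375.00 in³.
X̄ = 525375.00/11523.29 = 45.59 in; Ȳ = 759375.00/11523.29 = 65.90 in.

X̄ = 45.59 in, Ȳ = 65.90 in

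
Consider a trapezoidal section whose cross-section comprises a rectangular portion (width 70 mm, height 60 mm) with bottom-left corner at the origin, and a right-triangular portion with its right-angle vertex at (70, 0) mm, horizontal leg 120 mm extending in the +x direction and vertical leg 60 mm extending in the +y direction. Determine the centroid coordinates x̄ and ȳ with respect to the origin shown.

x̄ = 69.62 mm, ȳ = 25.38 mm

rectangular portion: A = 70 × 60 = 4200.00, centroid at (35.00, 30.00).
triangular portion: A = ½·120·60 = 3600.00, centroid at (110.00, 20.00).
ΣA = 7800.00 mm², ΣAx̄ = 543000.00 mm³, ΣAȳ = 198000.00 mm³.
x̄ = 543000.00/7800.00 = 69.62 mm; ȳ = 198000.00/7800.00 = 25.38 mm.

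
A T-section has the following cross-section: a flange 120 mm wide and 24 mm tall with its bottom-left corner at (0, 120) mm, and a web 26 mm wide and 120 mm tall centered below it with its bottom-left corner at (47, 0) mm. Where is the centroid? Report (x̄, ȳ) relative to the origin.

x̄ = 60.00 mm, ȳ = 94.56 mm

web: A = 26 × 120 = 3120.00, centroid at (60.00, 60.00).
flange: A = 120 × 24 = 2880.00, centroid at (60.00, 132.00).
ΣA = 6000.00 mm²
ΣAx̄ = (3120.00)(60.00) + (2880.00)(60.00) = 360000.00 mm³
ΣAȳ = (3120.00)(60.00) + (2880.00)(132.00) = 567360.00 mm³
x̄ = 360000.00 / 6000.00 = 60.00 mm
ȳ = 567360.00 / 6000.00 = 94.56 mm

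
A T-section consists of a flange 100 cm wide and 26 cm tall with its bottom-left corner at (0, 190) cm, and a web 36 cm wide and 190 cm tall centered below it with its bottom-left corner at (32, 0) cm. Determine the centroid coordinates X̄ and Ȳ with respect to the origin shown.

web: A = 36 × 190 = 6840.00, centroid at (50.00, 95.00).
flange: A = 100 × 26 = 2600.00, centroid at (50.00, 203.00).
ΣA = 9440.00 cm², ΣAX̄ = 472000.00 cm³, ΣAȲ = 1177600.00 cm³.
X̄ = 472000.00/9440.00 = 50.00 cm; Ȳ = 1177600.00/9440.00 = 124.75 cm.

X̄ = 50.00 cm, Ȳ = 124.75 cm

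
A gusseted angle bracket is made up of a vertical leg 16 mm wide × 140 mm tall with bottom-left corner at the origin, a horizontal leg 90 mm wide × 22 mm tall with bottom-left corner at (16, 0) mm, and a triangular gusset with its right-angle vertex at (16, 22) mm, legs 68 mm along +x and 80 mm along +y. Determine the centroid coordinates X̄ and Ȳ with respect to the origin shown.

vertical leg: A = 16 × 140 = 2240.00, centroid at (8.00, 70.00).
horizontal leg: A = 90 × 22 = 1980.00, centroid at (61.00, 11.00).
gusset: A = ½·68·80 = 2720.00, centroid at (38.67, 48.67).
ΣA = 6940.00 mm²
ΣAX̄ = (2240.00)(8.00) + (1980.00)(61.00) + (2720.00)(38.67) = 243873.33 mm³
ΣAȲ = (2240.00)(70.00) + (1980.00)(11.00) + (2720.00)(48.67) = 310953.33 mm³
X̄ = 243873.33 / 6940.00 = 35.14 mm
Ȳ = 310953.33 / 6940.00 = 44.81 mm

X̄ = 35.14 mm, Ȳ = 44.81 mm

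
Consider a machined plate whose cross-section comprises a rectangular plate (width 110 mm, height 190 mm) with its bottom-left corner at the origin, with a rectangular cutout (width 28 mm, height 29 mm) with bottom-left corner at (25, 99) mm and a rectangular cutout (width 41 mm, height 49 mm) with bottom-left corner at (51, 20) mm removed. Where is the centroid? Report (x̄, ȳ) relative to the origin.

plate: A = 110 × 190 = 20900.00, centroid at (55.00, 95.00).
hole 1: A = −(28 × 29) = -812.00, centroid at (39.00, 113.50).
hole 2: A = −(41 × 49) = -2009.00, centroid at (71.50, 44.50).
ΣA = 18079.00 mm²
ΣAx̄ = (20900.00)(55.00) + (-812.00)(39.00) + (-2009.00)(71.50) = 974188.50 mm³
ΣAȳ = (20900.00)(95.00) + (-812.00)(113.50) + (-2009.00)(44.50) = 1803937.50 mm³
x̄ = 974188.50 / 18079.00 = 53.89 mm
ȳ = 1803937.50 / 18079.00 = 99.78 mm

x̄ = 53.89 mm, ȳ = 99.78 mm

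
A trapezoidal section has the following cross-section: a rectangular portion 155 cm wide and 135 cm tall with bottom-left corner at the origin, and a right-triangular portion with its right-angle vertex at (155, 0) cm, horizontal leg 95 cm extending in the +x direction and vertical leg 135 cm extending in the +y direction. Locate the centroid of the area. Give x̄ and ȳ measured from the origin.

rectangular portion: A = 155 × 135 = 20925.00, centroid at (77.50, 67.50).
triangular portion: A = ½·95·135 = 6412.50, centroid at (186.67, 45.00).
ΣA = 27337.50 cm²
ΣAx̄ = (20925.00)(77.50) + (6412.50)(186.67) = 2818687.50 cm³
ΣAȳ = (20925.00)(67.50) + (6412.50)(45.00) = 1701000.00 cm³
x̄ = 2818687.50 / 27337.50 = 103.11 cm
ȳ = 1701000.00 / 27337.50 = 62.22 cm

x̄ = 103.11 cm, ȳ = 62.22 cm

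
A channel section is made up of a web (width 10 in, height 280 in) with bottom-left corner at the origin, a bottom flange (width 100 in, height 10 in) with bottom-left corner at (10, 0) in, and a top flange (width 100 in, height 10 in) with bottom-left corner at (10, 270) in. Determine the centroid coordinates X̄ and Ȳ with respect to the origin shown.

web: A = 10 × 280 = 2800.00, centroid at (5.00, 140.00).
bottom flange: A = 100 × 10 = 1000.00, centroid at (60.00, 5.00).
top flange: A = 100 × 10 = 1000.00, centroid at (60.00, 275.00).
ΣA = 4800.00 in², ΣAX̄ = 134000.00 in³, ΣAȲ = 672000.00 in³.
X̄ = 134000.00/4800.00 = 27.92 in; Ȳ = 672000.00/4800.00 = 140.00 in.

X̄ = 27.92 in, Ȳ = 140.00 in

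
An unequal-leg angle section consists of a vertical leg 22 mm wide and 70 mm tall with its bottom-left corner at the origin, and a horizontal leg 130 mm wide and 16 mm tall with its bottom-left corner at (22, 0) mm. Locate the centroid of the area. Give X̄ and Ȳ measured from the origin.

vertical leg: A = 22 × 70 = 1540.00, centroid at (11.00, 35.00).
horizontal leg: A = 130 × 16 = 2080.00, centroid at (87.00, 8.00).
ΣA = 3620.00 mm²
ΣAX̄ = (1540.00)(11.00) + (2080.00)(87.00) = 197900.00 mm³
ΣAȲ = (1540.00)(35.00) + (2080.00)(8.00) = 70540.00 mm³
X̄ = 197900.00 / 3620.00 = 54.67 mm
Ȳ = 70540.00 / 3620.00 = 19.49 mm

X̄ = 54.67 mm, Ȳ = 19.49 mm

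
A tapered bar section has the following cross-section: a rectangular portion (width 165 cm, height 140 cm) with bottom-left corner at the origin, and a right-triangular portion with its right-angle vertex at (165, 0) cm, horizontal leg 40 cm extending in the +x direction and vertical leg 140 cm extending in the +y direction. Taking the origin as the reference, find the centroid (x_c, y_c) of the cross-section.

x_c = 92.86 cm, y_c = 67.48 cm

rectangular portion: A = 165 × 140 = 23100.00, centroid at (82.50, 70.00).
triangular portion: A = ½·40·140 = 2800.00, centroid at (178.33, 46.67).
ΣA = 25900.00 cm², ΣAx_c = 2405083.33 cm³, ΣAy_c = 1747666.67 cm³.
x_c = 2405083.33/25900.00 = 92.86 cm; y_c = 1747666.67/25900.00 = 67.48 cm.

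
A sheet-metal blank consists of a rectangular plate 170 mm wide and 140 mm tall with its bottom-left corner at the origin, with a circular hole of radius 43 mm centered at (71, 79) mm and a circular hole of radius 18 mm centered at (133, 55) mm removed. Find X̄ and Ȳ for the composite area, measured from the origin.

Part | A | x̄ᵢ | ȳᵢ | A·x̄ᵢ | A·ȳᵢ
plate | 23800.00 | 85.00 | 70.00 | 2023000.00 | 1666000.00
hole 1 | -5808.80 | 71.00 | 79.00 | -412425.14 | -458895.58
hole 2 | -1017.88 | 133.00 | 55.00 | -135377.51 | -55983.18
Σ | 16973.32 |  |  | 1475197.35 | 1151121.24
X̄ = 1475197.35 / 16973.32 = 86.91 mm
Ȳ = 1151121.24 / 16973.32 = 67.82 mm

X̄ = 86.91 mm, Ȳ = 67.82 mm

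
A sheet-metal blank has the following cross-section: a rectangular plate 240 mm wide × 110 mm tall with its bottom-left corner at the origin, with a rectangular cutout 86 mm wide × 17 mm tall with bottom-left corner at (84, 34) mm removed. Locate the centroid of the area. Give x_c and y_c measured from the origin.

plate: A = 240 × 110 = 26400.00, centroid at (120.00, 55.00).
hole: A = −(86 × 17) = -1462.00, centroid at (127.00, 42.50).
ΣA = 24938.00 mm²
ΣAx_c = (26400.00)(120.00) + (-1462.00)(127.00) = 2982326.00 mm³
ΣAy_c = (26400.00)(55.00) + (-1462.00)(42.50) = 1389865.00 mm³
x_c = 2982326.00 / 24938.00 = 119.59 mm
y_c = 1389865.00 / 24938.00 = 55.73 mm

x_c = 119.59 mm, y_c = 55.73 mm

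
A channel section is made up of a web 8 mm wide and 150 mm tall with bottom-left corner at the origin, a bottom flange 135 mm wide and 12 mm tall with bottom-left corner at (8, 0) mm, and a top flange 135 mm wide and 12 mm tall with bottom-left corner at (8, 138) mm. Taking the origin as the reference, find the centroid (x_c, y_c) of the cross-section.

x_c = 56.18 mm, y_c = 75.00 mm

Part | A | x̄ᵢ | ȳᵢ | A·x̄ᵢ | A·ȳᵢ
web | 1200.00 | 4.00 | 75.00 | 4800.00 | 90000.00
bottom flange | 1620.00 | 75.50 | 6.00 | 122310.00 | 9720.00
top flange | 1620.00 | 75.50 | 144.00 | 122310.00 | 233280.00
Σ | 4440.00 |  |  | 249420.00 | 333000.00
x_c = 249420.00 / 4440.00 = 56.18 mm
y_c = 333000.00 / 4440.00 = 75.00 mm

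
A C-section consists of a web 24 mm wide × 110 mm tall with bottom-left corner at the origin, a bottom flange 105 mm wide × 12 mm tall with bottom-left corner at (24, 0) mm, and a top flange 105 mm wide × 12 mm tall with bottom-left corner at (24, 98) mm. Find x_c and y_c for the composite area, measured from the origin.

web: A = 24 × 110 = 2640.00, centroid at (12.00, 55.00).
bottom flange: A = 105 × 12 = 1260.00, centroid at (76.50, 6.00).
top flange: A = 105 × 12 = 1260.00, centroid at (76.50, 104.00).
ΣA = 5160.00 mm²
ΣAx_c = (2640.00)(12.00) + (1260.00)(76.50) + (1260.00)(76.50) = 224460.00 mm³
ΣAy_c = (2640.00)(55.00) + (1260.00)(6.00) + (1260.00)(104.00) = 283800.00 mm³
x_c = 224460.00 / 5160.00 = 43.50 mm
y_c = 283800.00 / 5160.00 = 55.00 mm

x_c = 43.50 mm, y_c = 55.00 mm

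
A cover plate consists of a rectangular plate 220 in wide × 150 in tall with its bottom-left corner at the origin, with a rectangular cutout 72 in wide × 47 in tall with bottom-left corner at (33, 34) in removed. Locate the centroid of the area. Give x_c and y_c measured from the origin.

plate: A = 220 × 150 = 33000.00, centroid at (110.00, 75.00).
hole: A = −(72 × 47) = -3384.00, centroid at (69.00, 57.50).
ΣA = 29616.00 in²
ΣAx_c = (33000.00)(110.00) + (-3384.00)(69.00) = 3396504.00 in³
ΣAy_c = (33000.00)(75.00) + (-3384.00)(57.50) = 2280420.00 in³
x_c = 3396504.00 / 29616.00 = 114.68 in
y_c = 2280420.00 / 29616.00 = 77.00 in

x_c = 114.68 in, y_c = 77.00 in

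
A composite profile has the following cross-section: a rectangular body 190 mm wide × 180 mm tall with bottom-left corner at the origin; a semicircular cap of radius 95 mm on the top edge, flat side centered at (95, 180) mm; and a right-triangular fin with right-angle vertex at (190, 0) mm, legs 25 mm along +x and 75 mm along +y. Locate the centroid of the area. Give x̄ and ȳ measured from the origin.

x̄ = 96.96 mm, ȳ = 126.23 mm

rectangular body: A = 190 × 180 = 34200.00, centroid at (95.00, 90.00).
semicircular top: A = ½π·95² = 14176.44, centroid at (95.00, 220.32).
triangular fin: A = ½·25·75 = 937.50, centroid at (198.33, 25.00).
ΣA = 49313.94 mm²
ΣAx̄ = (34200.00)(95.00) + (14176.44)(95.00) + (937.50)(198.33) = 4781699.00 mm³
ΣAȳ = (34200.00)(90.00) + (14176.44)(220.32) + (937.50)(25.00) = 6224779.47 mm³
x̄ = 4781699.00 / 49313.94 = 96.96 mm
ȳ = 6224779.47 / 49313.94 = 126.23 mm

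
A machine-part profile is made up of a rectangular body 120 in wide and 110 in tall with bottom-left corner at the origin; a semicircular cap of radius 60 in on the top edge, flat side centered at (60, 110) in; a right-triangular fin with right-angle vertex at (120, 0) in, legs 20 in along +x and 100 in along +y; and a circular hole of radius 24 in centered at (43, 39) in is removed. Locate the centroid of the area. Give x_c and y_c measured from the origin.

rectangular body: A = 120 × 110 = 13200.00, centroid at (60.00, 55.00).
semicircular top: A = ½π·60² = 5654.87, centroid at (60.00, 135.46).
triangular fin: A = ½·20·100 = 1000.00, centroid at (126.67, 33.33).
hole: A = −π·24² = -1809.56, centroid at (43.00, 39.00).
ΣA = 18045.31 in²
ΣAx_c = (13200.00)(60.00) + (5654.87)(60.00) + (1000.00)(126.67) + (-1809.56)(43.00) = 1180147.71 in³
ΣAy_c = (13200.00)(55.00) + (5654.87)(135.46) + (1000.00)(33.33) + (-1809.56)(39.00) = 1454795.94 in³
x_c = 1180147.71 / 18045.31 = 65.40 in
y_c = 1454795.94 / 18045.31 = 80.62 in

x_c = 65.40 in, y_c = 80.62 in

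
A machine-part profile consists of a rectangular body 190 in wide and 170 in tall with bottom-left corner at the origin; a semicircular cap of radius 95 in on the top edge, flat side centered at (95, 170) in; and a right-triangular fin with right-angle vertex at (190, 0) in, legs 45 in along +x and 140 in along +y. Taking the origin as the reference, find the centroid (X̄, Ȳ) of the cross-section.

X̄ = 101.98 in, Ȳ = 118.37 in

rectangular body: A = 190 × 170 = 32300.00, centroid at (95.00, 85.00).
semicircular top: A = ½π·95² = 14176.44, centroid at (95.00, 210.32).
triangular fin: A = ½·45·140 = 3150.00, centroid at (205.00, 46.67).
ΣA = 49626.44 in²
ΣAX̄ = (32300.00)(95.00) + (14176.44)(95.00) + (3150.00)(205.00) = 5061011.50 in³
ΣAȲ = (32300.00)(85.00) + (14176.44)(210.32) + (3150.00)(46.67) = 5874077.60 in³
X̄ = 5061011.50 / 49626.44 = 101.98 in
Ȳ = 5874077.60 / 49626.44 = 118.37 in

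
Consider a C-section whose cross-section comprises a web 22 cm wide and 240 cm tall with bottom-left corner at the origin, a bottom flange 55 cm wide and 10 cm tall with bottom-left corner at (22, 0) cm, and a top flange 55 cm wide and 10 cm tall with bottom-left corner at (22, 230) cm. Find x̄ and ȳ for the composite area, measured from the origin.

x̄ = 17.64 cm, ȳ = 120.00 cm

web: A = 22 × 240 = 5280.00, centroid at (11.00, 120.00).
bottom flange: A = 55 × 10 = 550.00, centroid at (49.50, 5.00).
top flange: A = 55 × 10 = 550.00, centroid at (49.50, 235.00).
ΣA = 6380.00 cm²
ΣAx̄ = (5280.00)(11.00) + (550.00)(49.50) + (550.00)(49.50) = 112530.00 cm³
ΣAȳ = (5280.00)(120.00) + (550.00)(5.00) + (550.00)(235.00) = 765600.00 cm³
x̄ = 112530.00 / 6380.00 = 17.64 cm
ȳ = 765600.00 / 6380.00 = 120.00 cm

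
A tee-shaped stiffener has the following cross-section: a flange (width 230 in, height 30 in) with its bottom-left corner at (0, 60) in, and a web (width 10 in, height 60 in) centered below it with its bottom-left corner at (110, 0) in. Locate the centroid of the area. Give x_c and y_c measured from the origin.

web: A = 10 × 60 = 600.00, centroid at (115.00, 30.00).
flange: A = 230 × 30 = 6900.00, centroid at (115.00, 75.00).
ΣA = 7500.00 in², ΣAx_c = 862500.00 in³, ΣAy_c = 535500.00 in³.
x_c = 862500.00/7500.00 = 115.00 in; y_c = 535500.00/7500.00 = 71.40 in.

x_c = 115.00 in, y_c = 71.40 in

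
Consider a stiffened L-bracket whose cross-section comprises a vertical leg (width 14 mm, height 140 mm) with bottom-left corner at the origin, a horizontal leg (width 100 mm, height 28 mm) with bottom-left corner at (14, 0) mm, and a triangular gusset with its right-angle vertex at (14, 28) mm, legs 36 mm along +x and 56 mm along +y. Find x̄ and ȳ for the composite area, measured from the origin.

vertical leg: A = 14 × 140 = 1960.00, centroid at (7.00, 70.00).
horizontal leg: A = 100 × 28 = 2800.00, centroid at (64.00, 14.00).
gusset: A = ½·36·56 = 1008.00, centroid at (26.00, 46.67).
ΣA = 5768.00 mm², ΣAx̄ = 219128.00 mm³, ΣAȳ = 223440.00 mm³.
x̄ = 219128.00/5768.00 = 37.99 mm; ȳ = 223440.00/5768.00 = 38.74 mm.

x̄ = 37.99 mm, ȳ = 38.74 mm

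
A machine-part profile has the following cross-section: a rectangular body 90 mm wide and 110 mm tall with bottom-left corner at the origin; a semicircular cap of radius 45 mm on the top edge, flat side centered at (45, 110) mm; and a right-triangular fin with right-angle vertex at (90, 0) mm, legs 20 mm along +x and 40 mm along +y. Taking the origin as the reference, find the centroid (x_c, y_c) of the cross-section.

x_c = 46.53 mm, y_c = 71.25 mm

rectangular body: A = 90 × 110 = 9900.00, centroid at (45.00, 55.00).
semicircular top: A = ½π·45² = 3180.86, centroid at (45.00, 129.10).
triangular fin: A = ½·20·40 = 400.00, centroid at (96.67, 13.33).
ΣA = 13480.86 mm²
ΣAx_c = (9900.00)(45.00) + (3180.86)(45.00) + (400.00)(96.67) = 627305.48 mm³
ΣAy_c = (9900.00)(55.00) + (3180.86)(129.10) + (400.00)(13.33) = 960478.22 mm³
x_c = 627305.48 / 13480.86 = 46.53 mm
y_c = 960478.22 / 13480.86 = 71.25 mm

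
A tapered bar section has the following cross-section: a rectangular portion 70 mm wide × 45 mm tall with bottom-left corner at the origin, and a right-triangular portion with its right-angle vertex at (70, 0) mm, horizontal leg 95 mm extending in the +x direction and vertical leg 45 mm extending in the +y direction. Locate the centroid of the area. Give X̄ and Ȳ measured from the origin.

rectangular portion: A = 70 × 45 = 3150.00, centroid at (35.00, 22.50).
triangular portion: A = ½·95·45 = 2137.50, centroid at (101.67, 15.00).
ΣA = 5287.50 mm²
ΣAX̄ = (3150.00)(35.00) + (2137.50)(101.67) = 327562.50 mm³
ΣAȲ = (3150.00)(22.50) + (2137.50)(15.00) = 102937.50 mm³
X̄ = 327562.50 / 5287.50 = 61.95 mm
Ȳ = 102937.50 / 5287.50 = 19.47 mm

X̄ = 61.95 mm, Ȳ = 19.47 mm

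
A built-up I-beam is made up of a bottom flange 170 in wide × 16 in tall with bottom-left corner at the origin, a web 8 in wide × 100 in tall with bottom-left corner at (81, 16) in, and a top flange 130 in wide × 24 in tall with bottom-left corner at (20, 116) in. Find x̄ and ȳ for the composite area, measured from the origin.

x̄ = 85.00 in, ȳ = 71.37 in

Part | A | x̄ᵢ | ȳᵢ | A·x̄ᵢ | A·ȳᵢ
bottom flange | 2720.00 | 85.00 | 8.00 | 231200.00 | 21760.00
web | 800.00 | 85.00 | 66.00 | 68000.00 | 52800.00
top flange | 3120.00 | 85.00 | 128.00 | 265200.00 | 399360.00
Σ | 6640.00 |  |  | 564400.00 | 473920.00
x̄ = 564400.00 / 6640.00 = 85.00 in
ȳ = 473920.00 / 6640.00 = 71.37 in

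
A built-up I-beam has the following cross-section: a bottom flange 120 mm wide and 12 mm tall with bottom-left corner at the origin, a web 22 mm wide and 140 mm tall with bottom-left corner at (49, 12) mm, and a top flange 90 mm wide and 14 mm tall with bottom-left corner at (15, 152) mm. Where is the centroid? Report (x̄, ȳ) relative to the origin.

x̄ = 60.00 mm, ȳ = 79.85 mm

bottom flange: A = 120 × 12 = 1440.00, centroid at (60.00, 6.00).
web: A = 22 × 140 = 3080.00, centroid at (60.00, 82.00).
top flange: A = 90 × 14 = 1260.00, centroid at (60.00, 159.00).
ΣA = 5780.00 mm²
ΣAx̄ = (1440.00)(60.00) + (3080.00)(60.00) + (1260.00)(60.00) = 346800.00 mm³
ΣAȳ = (1440.00)(6.00) + (3080.00)(82.00) + (1260.00)(159.00) = 461540.00 mm³
x̄ = 346800.00 / 5780.00 = 60.00 mm
ȳ = 461540.00 / 5780.00 = 79.85 mm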